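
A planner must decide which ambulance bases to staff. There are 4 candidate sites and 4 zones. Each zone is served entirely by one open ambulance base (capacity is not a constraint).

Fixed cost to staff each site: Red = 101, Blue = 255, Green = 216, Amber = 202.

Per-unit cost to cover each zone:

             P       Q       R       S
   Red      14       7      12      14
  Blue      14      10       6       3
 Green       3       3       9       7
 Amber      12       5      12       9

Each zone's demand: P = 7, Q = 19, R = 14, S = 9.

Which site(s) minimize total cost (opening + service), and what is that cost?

For any fixed open set, each zone goes to its cheapest open site; total = fixed + service.
{Green}: P→Green 3·7=21, Q→Green 3·19=57, R→Green 9·14=126, S→Green 7·9=63. Service 267; fixed 216; total 483.
{Red, Green}: P→Green 3·7=21, Q→Green 3·19=57, R→Green 9·14=126, S→Green 7·9=63. Service 267; fixed 317; total 584.
{Red}: P→Red 14·7=98, Q→Red 7·19=133, R→Red 12·14=168, S→Red 14·9=126. Service 525; fixed 101; total 626.
{Red, Blue, Green, Amber}: P→Green 3·7=21, Q→Green 3·19=57, R→Blue 6·14=84, S→Blue 3·9=27. Service 189; fixed 774; total 963.
No other subset beats 483.

Open Green only; minimum total cost 483.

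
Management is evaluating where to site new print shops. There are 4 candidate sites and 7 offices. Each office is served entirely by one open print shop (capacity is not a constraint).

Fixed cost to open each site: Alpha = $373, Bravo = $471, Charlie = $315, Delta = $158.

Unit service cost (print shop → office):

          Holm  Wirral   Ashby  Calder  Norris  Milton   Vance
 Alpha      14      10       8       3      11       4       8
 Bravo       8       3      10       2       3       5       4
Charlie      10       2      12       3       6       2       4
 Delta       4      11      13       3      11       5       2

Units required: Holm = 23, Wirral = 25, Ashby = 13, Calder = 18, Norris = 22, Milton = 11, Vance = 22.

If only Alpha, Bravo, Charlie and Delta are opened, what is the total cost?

Total cost: 1731

Each office is assigned to its cheapest site among the open ones.
{Alpha, Bravo, Charlie, Delta}: Holm→Delta 4·23=92, Wirral→Charlie 2·25=50, Ashby→Alpha 8·13=104, Calder→Bravo 2·18=36, Norris→Bravo 3·22=66, Milton→Charlie 2·11=22, Vance→Delta 2·22=44. Service 414; fixed 1317; total 1731.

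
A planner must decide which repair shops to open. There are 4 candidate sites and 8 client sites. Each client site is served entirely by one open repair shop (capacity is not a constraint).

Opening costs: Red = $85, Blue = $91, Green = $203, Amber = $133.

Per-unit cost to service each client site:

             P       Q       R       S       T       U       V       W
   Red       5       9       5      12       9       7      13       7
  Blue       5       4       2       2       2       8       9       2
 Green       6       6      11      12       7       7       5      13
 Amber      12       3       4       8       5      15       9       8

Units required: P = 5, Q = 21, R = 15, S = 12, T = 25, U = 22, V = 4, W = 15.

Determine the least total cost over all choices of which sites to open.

For any fixed open set, each client site goes to its cheapest open site; total = fixed + service.
{Blue}: P→Blue 5·5=25, Q→Blue 4·21=84, R→Blue 2·15=30, S→Blue 2·12=24, T→Blue 2·25=50, U→Blue 8·22=176, V→Blue 9·4=36, W→Blue 2·15=30. Service 455; fixed 91; total 546.
{Red, Blue}: service 433 + fixed 176 = 609
{Blue, Amber}: P→Blue 5·5=25, Q→Amber 3·21=63, R→Blue 2·15=30, S→Blue 2·12=24, T→Blue 2·25=50, U→Blue 8·22=176, V→Blue 9·4=36, W→Blue 2·15=30. Service 434; fixed 224; total 658.
{Red, Blue, Green, Amber}: service 396 + fixed 512 = 908
No other subset beats 546.

Minimum total cost: 546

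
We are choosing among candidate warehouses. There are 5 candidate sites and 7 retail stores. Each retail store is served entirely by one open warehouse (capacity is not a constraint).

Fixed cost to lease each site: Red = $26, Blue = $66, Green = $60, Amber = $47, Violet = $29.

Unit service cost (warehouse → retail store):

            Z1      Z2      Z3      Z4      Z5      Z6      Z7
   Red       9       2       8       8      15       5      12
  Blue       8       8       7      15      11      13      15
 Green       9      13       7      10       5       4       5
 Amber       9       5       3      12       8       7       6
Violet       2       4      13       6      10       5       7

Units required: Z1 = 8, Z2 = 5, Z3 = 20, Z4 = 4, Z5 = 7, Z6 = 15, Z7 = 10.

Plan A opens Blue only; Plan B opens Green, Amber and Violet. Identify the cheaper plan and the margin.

Plan A: {Blue}: Z1→Blue 8·8=64, Z2→Blue 8·5=40, Z3→Blue 7·20=140, Z4→Blue 15·4=60, Z5→Blue 11·7=77, Z6→Blue 13·15=195, Z7→Blue 15·10=150. Service 726; fixed 66; total 792.
Plan B: {Green, Amber, Violet}: Z1→Violet 2·8=16, Z2→Violet 4·5=20, Z3→Amber 3·20=60, Z4→Violet 6·4=24, Z5→Green 5·7=35, Z6→Green 4·15=60, Z7→Green 5·10=50. Service 265; fixed 136; total 401.
Difference: |792 − 401| = 391.

Plan B is cheaper by 391.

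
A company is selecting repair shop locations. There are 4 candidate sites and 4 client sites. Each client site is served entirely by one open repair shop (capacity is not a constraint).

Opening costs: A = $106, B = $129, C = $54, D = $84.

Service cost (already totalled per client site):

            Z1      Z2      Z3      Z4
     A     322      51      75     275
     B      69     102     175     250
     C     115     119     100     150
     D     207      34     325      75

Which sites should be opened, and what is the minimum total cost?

For any fixed open set, each client site goes to its cheapest open site; total = fixed + service.
{C, D}: Z1→C 115, Z2→D 34, Z3→C 100, Z4→D 75. Service 324; fixed 138; total 462.
{C}: Z1→C 115, Z2→C 119, Z3→C 100, Z4→C 150. Service 484; fixed 54; total 538.
{A, C, D}: Z1→C 115, Z2→D 34, Z3→A 75, Z4→D 75. Service 299; fixed 244; total 543.
{A, B, C, D}: Z1→B 69, Z2→D 34, Z3→A 75, Z4→D 75. Service 253; fixed 373; total 626.
No other subset beats 462.

Open C and D; minimum total cost 462.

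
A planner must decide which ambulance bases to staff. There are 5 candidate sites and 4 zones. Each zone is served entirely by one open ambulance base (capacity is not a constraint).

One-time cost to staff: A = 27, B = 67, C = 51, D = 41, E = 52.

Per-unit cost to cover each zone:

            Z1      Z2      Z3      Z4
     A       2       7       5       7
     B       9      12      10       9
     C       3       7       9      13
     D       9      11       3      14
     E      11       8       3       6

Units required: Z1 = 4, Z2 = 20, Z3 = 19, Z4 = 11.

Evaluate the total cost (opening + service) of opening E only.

Total cost: 379

Each zone is assigned to its cheapest site among the open ones.
{E}: Z1→E 11·4=44, Z2→E 8·20=160, Z3→E 3·19=57, Z4→E 6·11=66. Service 327; fixed 52; total 379.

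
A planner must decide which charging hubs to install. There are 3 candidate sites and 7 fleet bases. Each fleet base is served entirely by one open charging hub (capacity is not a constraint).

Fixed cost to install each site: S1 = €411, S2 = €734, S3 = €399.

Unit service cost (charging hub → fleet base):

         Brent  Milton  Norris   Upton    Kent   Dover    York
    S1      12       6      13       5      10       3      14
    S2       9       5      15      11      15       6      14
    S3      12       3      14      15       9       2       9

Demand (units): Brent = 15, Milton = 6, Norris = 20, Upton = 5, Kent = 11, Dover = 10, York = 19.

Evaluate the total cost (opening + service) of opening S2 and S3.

Each fleet base is assigned to its cheapest site among the open ones.
{S2, S3}: Brent→S2 9·15=135, Milton→S3 3·6=18, Norris→S3 14·20=280, Upton→S2 11·5=55, Kent→S3 9·11=99, Dover→S3 2·10=20, York→S3 9·19=171. Service 778; fixed 1133; total 1911.

Total cost: 1911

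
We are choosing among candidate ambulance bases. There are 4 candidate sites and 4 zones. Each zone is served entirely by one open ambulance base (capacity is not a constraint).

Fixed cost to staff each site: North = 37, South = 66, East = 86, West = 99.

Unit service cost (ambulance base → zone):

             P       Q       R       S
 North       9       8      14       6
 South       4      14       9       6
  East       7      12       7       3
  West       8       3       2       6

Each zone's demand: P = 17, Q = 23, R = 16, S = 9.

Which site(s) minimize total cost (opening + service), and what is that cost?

Open South and West; minimum total cost 388.

For any fixed open set, each zone goes to its cheapest open site; total = fixed + service.
{South, West}: P→South 4·17=68, Q→West 3·23=69, R→West 2·16=32, S→South 6·9=54. Service 223; fixed 165; total 388.
{West}: P→West 8·17=136, Q→West 3·23=69, R→West 2·16=32, S→West 6·9=54. Service 291; fixed 99; total 390.
{North, South, West}: service 223 + fixed 202 = 425
{North, South, East, West}: service 196 + fixed 288 = 484
No other subset beats 388.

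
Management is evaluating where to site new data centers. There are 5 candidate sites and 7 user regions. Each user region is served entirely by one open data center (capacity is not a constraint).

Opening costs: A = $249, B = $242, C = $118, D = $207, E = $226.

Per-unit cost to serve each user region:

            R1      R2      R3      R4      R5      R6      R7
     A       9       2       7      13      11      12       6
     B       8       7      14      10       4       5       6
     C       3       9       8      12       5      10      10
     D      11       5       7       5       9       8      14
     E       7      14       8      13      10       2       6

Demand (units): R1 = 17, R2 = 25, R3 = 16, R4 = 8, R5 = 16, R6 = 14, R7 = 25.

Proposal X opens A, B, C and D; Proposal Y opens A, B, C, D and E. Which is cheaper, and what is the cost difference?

Proposal X: {A, B, C, D}: R1→C 3·17=51, R2→A 2·25=50, R3→A 7·16=112, R4→D 5·8=40, R5→B 4·16=64, R6→B 5·14=70, R7→A 6·25=150. Service 537; fixed 816; total 1353.
Proposal Y: {A, B, C, D, E}: R1→C 3·17=51, R2→A 2·25=50, R3→A 7·16=112, R4→D 5·8=40, R5→B 4·16=64, R6→E 2·14=28, R7→A 6·25=150. Service 495; fixed 1042; total 1537.
Difference: |1353 − 1537| = 184.

Proposal X is cheaper by 184.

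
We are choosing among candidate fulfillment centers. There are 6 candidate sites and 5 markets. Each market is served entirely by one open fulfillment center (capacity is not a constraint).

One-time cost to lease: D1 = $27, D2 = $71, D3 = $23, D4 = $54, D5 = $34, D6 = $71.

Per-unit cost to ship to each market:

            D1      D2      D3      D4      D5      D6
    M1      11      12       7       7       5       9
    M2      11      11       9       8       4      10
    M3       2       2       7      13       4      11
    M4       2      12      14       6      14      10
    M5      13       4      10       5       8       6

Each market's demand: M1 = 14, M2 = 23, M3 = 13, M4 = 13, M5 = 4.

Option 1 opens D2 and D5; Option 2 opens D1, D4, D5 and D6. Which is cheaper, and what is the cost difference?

Option 2 is cheaper by 45.

Option 1: {D2, D5}: M1→D5 5·14=70, M2→D5 4·23=92, M3→D2 2·13=26, M4→D2 12·13=156, M5→D2 4·4=16. Service 360; fixed 105; total 465.
Option 2: {D1, D4, D5, D6}: M1→D5 5·14=70, M2→D5 4·23=92, M3→D1 2·13=26, M4→D1 2·13=26, M5→D4 5·4=20. Service 234; fixed 186; total 420.
Difference: |465 − 420| = 45.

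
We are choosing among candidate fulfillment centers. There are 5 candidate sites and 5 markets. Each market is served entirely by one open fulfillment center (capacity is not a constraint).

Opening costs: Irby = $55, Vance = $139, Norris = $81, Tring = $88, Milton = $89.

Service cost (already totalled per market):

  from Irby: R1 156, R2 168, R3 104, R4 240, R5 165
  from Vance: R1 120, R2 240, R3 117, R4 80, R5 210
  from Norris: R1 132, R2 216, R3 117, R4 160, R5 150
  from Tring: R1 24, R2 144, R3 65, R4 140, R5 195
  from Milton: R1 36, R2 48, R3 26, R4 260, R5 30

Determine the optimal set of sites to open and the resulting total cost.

Open Tring and Milton; minimum total cost 445.

For any fixed open set, each market goes to its cheapest open site; total = fixed + service.
{Tring, Milton}: R1→Tring 24, R2→Milton 48, R3→Milton 26, R4→Tring 140, R5→Milton 30. Service 268; fixed 177; total 445.
{Vance, Milton}: service 220 + fixed 228 = 448
{Norris, Milton}: service 300 + fixed 170 = 470
{Irby, Vance, Norris, Tring, Milton}: R1→Tring 24, R2→Milton 48, R3→Milton 26, R4→Vance 80, R5→Milton 30. Service 208; fixed 452; total 660.
No other subset beats 445.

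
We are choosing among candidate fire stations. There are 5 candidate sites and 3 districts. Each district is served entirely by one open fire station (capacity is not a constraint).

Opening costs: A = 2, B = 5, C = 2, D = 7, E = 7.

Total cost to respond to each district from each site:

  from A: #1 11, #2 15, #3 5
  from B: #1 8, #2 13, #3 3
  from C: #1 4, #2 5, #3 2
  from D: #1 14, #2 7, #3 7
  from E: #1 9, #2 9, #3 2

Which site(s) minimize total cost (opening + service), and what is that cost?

For any fixed open set, each district goes to its cheapest open site; total = fixed + service.
{C}: #1→C 4, #2→C 5, #3→C 2. Service 11; fixed 2; total 13.
{A, C}: service 11 + fixed 4 = 15
{B, C}: service 11 + fixed 7 = 18
{A, B, C, D, E}: service 11 + fixed 23 = 34
No other subset beats 13.

Open C only; minimum total cost 13.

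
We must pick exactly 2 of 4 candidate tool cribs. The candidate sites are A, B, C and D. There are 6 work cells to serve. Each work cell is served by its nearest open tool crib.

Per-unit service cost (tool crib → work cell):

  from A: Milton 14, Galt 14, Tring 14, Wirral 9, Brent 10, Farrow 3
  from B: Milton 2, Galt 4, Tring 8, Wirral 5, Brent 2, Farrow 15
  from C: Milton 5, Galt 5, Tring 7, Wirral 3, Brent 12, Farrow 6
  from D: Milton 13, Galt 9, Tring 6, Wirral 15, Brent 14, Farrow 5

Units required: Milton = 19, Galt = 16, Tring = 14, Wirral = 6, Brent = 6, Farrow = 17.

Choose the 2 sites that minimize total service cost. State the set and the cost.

With exactly 2 open, each work cell uses its cheapest among the chosen.
{A, B}: Milton→B 2·19=38, Galt→B 4·16=64, Tring→B 8·14=112, Wirral→B 5·6=30, Brent→B 2·6=12, Farrow→A 3·17=51. Service cost 307.
{B, D}: service cost 313
{B, C}: service cost 332
Among all 6 size-2 choices, {A, B} is lowest.

Choose A and B; total service cost 307.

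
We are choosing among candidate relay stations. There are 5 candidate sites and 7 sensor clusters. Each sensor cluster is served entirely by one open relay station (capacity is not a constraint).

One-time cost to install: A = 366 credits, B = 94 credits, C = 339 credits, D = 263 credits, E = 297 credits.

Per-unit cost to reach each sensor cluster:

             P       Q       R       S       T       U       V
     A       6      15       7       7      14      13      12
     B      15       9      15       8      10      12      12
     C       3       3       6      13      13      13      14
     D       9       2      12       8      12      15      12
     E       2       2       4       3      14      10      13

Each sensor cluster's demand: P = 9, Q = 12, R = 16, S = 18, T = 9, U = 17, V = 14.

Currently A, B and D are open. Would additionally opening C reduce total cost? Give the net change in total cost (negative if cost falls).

No — net change +296 (cost rises by 296).

Current service cost with {A, B, D}: 778.
Adding C: each sensor cluster re-picks its cheapest; new service cost 735, saving 43.
Extra fixed cost: 339. Net change = 339 − 43 = 296.
(Totals: 1501 → 1797.)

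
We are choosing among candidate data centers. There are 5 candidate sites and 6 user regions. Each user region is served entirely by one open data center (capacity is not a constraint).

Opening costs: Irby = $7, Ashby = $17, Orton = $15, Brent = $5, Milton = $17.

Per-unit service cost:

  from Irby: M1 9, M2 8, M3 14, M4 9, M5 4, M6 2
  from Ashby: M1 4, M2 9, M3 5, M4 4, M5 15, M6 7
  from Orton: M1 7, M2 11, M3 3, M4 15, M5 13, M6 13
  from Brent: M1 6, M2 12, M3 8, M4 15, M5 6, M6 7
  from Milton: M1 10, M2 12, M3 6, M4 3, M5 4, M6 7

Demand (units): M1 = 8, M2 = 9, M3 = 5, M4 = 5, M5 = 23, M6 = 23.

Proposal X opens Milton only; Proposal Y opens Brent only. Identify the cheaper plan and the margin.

Proposal X: {Milton}: M1→Milton 10·8=80, M2→Milton 12·9=108, M3→Milton 6·5=30, M4→Milton 3·5=15, M5→Milton 4·23=92, M6→Milton 7·23=161. Service 486; fixed 17; total 503.
Proposal Y: {Brent}: M1→Brent 6·8=48, M2→Brent 12·9=108, M3→Brent 8·5=40, M4→Brent 15·5=75, M5→Brent 6·23=138, M6→Brent 7·23=161. Service 570; fixed 5; total 575.
Difference: |503 − 575| = 72.

Proposal X is cheaper by 72.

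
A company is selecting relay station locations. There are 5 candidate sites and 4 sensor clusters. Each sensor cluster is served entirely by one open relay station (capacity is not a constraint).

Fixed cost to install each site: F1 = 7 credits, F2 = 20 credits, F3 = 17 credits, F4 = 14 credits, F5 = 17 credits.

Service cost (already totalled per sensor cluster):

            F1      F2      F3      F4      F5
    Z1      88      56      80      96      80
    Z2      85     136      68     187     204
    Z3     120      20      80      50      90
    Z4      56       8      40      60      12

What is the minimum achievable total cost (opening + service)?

Minimum total cost: 189

For any fixed open set, each sensor cluster goes to its cheapest open site; total = fixed + service.
{F2, F3}: Z1→F2 56, Z2→F3 68, Z3→F2 20, Z4→F2 8. Service 152; fixed 37; total 189.
{F1, F2}: Z1→F2 56, Z2→F1 85, Z3→F2 20, Z4→F2 8. Service 169; fixed 27; total 196.
{F1, F2, F3}: service 152 + fixed 44 = 196
{F1, F2, F3, F4, F5}: Z1→F2 56, Z2→F3 68, Z3→F2 20, Z4→F2 8. Service 152; fixed 75; total 227.
No other subset beats 189.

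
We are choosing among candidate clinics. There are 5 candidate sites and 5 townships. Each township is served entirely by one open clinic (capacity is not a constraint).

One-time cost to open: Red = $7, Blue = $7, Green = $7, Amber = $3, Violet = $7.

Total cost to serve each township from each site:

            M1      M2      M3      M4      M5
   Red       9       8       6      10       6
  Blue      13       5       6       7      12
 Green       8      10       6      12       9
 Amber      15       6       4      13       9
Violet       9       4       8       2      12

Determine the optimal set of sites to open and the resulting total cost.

Open Amber and Violet; minimum total cost 38.

For any fixed open set, each township goes to its cheapest open site; total = fixed + service.
{Amber, Violet}: M1→Violet 9, M2→Violet 4, M3→Amber 4, M4→Violet 2, M5→Amber 9. Service 28; fixed 10; total 38.
{Red, Violet}: service 27 + fixed 14 = 41
{Red, Amber, Violet}: M1→Red 9, M2→Violet 4, M3→Amber 4, M4→Violet 2, M5→Red 6. Service 25; fixed 17; total 42.
{Red, Blue, Green, Amber, Violet}: service 24 + fixed 31 = 55
No other subset beats 38.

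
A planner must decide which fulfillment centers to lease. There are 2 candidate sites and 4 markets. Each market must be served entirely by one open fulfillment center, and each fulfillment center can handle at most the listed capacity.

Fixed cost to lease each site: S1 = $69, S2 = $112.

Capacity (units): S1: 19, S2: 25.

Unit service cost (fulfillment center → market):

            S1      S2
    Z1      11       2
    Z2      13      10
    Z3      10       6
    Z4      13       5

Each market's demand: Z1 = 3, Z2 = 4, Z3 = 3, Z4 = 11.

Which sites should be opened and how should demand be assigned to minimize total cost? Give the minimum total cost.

Open {S2}: Z1→S2 2·3=6, Z2→S2 10·4=40, Z3→S2 6·3=18, Z4→S2 5·11=55.
Loads: S2 carries 21/25. Service 119; fixed 112; total 231.
Next best feasible plan costs 300.

Minimum total cost: 231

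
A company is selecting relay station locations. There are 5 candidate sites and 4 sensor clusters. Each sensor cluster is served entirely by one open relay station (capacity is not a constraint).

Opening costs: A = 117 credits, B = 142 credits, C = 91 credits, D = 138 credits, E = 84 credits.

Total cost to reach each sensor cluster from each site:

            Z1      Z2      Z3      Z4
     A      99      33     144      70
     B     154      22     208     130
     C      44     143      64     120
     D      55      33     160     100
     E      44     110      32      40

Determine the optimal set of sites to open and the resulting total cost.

Open E only; minimum total cost 310.

For any fixed open set, each sensor cluster goes to its cheapest open site; total = fixed + service.
{E}: Z1→E 44, Z2→E 110, Z3→E 32, Z4→E 40. Service 226; fixed 84; total 310.
{A, E}: service 149 + fixed 201 = 350
{B, E}: service 138 + fixed 226 = 364
{A, B, C, D, E}: service 138 + fixed 572 = 710
No other subset beats 310.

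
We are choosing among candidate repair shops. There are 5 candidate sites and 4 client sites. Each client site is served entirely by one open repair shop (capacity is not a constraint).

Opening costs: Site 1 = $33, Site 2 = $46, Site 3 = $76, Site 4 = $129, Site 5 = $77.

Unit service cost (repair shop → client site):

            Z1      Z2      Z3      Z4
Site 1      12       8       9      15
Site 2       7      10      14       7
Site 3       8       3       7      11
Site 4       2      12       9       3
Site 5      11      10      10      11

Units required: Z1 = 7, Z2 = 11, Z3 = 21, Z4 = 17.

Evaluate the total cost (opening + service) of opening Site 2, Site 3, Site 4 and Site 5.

Each client site is assigned to its cheapest site among the open ones.
{Site 2, Site 3, Site 4, Site 5}: Z1→Site 4 2·7=14, Z2→Site 3 3·11=33, Z3→Site 3 7·21=147, Z4→Site 4 3·17=51. Service 245; fixed 328; total 573.

Total cost: 573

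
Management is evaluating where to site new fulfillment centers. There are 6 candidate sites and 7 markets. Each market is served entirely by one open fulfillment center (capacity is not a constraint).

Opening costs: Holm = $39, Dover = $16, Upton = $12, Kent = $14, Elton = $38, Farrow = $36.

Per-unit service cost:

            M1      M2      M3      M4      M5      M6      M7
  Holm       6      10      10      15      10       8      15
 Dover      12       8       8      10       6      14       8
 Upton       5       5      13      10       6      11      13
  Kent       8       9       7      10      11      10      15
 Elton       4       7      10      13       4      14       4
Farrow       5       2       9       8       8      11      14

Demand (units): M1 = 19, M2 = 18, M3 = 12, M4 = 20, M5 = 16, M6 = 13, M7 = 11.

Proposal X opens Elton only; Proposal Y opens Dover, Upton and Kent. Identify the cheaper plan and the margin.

Proposal X: {Elton}: M1→Elton 4·19=76, M2→Elton 7·18=126, M3→Elton 10·12=120, M4→Elton 13·20=260, M5→Elton 4·16=64, M6→Elton 14·13=182, M7→Elton 4·11=44. Service 872; fixed 38; total 910.
Proposal Y: {Dover, Upton, Kent}: M1→Upton 5·19=95, M2→Upton 5·18=90, M3→Kent 7·12=84, M4→Dover 10·20=200, M5→Dover 6·16=96, M6→Kent 10·13=130, M7→Dover 8·11=88. Service 783; fixed 42; total 825.
Difference: |910 − 825| = 85.

Proposal Y is cheaper by 85.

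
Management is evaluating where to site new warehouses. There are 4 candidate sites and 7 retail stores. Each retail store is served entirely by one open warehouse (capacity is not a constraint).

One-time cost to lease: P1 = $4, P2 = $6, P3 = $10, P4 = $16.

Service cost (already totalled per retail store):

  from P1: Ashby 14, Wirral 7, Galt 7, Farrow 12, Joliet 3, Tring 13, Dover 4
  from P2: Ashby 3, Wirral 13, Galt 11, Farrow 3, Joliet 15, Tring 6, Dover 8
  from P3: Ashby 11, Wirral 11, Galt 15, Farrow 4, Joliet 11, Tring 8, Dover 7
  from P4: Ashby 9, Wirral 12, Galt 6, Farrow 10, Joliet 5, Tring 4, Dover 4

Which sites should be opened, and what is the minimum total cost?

For any fixed open set, each retail store goes to its cheapest open site; total = fixed + service.
{P1, P2}: Ashby→P2 3, Wirral→P1 7, Galt→P1 7, Farrow→P2 3, Joliet→P1 3, Tring→P2 6, Dover→P1 4. Service 33; fixed 10; total 43.
{P1, P2, P3}: service 33 + fixed 20 = 53
{P1, P2, P4}: service 30 + fixed 26 = 56
{P1, P2, P3, P4}: Ashby→P2 3, Wirral→P1 7, Galt→P4 6, Farrow→P2 3, Joliet→P1 3, Tring→P4 4, Dover→P1 4. Service 30; fixed 36; total 66.
No other subset beats 43.

Open P1 and P2; minimum total cost 43.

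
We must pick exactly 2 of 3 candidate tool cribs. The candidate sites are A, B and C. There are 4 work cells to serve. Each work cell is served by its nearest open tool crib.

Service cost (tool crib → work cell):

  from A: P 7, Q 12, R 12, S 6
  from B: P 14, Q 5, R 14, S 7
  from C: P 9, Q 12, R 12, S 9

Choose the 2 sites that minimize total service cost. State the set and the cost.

Choose A and B; total service cost 30.

With exactly 2 open, each work cell uses its cheapest among the chosen.
{A, B}: P→A 7, Q→B 5, R→A 12, S→A 6. Service cost 30.
{B, C}: service cost 33
{A, C}: service cost 37
Among all 3 size-2 choices, {A, B} is lowest.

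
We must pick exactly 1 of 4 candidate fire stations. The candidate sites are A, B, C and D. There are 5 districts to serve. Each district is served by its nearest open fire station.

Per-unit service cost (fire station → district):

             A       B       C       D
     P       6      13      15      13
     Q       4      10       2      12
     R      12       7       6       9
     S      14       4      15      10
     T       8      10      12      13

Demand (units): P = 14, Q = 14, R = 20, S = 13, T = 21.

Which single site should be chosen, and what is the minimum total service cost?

With exactly 1 open, each district uses its cheapest among the chosen.
{B}: P→B 13·14=182, Q→B 10·14=140, R→B 7·20=140, S→B 4·13=52, T→B 10·21=210. Service cost 724.
{A}: service cost 730
{C}: service cost 805
Among all 4 size-1 choices, {B} is lowest.

Choose B only; total service cost 724.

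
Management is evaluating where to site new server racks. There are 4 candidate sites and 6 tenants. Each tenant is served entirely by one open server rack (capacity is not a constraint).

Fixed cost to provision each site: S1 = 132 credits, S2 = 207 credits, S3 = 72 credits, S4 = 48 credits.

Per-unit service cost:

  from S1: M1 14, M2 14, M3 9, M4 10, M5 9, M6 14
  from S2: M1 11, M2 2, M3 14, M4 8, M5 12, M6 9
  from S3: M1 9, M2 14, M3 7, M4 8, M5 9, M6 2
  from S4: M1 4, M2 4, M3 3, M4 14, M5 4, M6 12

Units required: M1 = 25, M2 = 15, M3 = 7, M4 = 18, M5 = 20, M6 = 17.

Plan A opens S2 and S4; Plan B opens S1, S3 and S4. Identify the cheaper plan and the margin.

Plan A: {S2, S4}: M1→S4 4·25=100, M2→S2 2·15=30, M3→S4 3·7=21, M4→S2 8·18=144, M5→S4 4·20=80, M6→S2 9·17=153. Service 528; fixed 255; total 783.
Plan B: {S1, S3, S4}: M1→S4 4·25=100, M2→S4 4·15=60, M3→S4 3·7=21, M4→S3 8·18=144, M5→S4 4·20=80, M6→S3 2·17=34. Service 439; fixed 252; total 691.
Difference: |783 − 691| = 92.

Plan B is cheaper by 92.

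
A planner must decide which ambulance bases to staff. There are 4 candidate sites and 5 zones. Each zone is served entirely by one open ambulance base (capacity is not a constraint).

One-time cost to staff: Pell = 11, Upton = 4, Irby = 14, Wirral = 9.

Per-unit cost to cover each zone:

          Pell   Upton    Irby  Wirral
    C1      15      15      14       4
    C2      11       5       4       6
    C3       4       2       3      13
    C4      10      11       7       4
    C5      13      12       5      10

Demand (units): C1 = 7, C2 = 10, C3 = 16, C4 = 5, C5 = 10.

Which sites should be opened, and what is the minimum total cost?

Open Upton, Irby and Wirral; minimum total cost 197.

For any fixed open set, each zone goes to its cheapest open site; total = fixed + service.
{Upton, Irby, Wirral}: C1→Wirral 4·7=28, C2→Irby 4·10=40, C3→Upton 2·16=32, C4→Wirral 4·5=20, C5→Irby 5·10=50. Service 170; fixed 27; total 197.
{Pell, Upton, Irby, Wirral}: C1→Wirral 4·7=28, C2→Irby 4·10=40, C3→Upton 2·16=32, C4→Wirral 4·5=20, C5→Irby 5·10=50. Service 170; fixed 38; total 208.
{Irby, Wirral}: service 186 + fixed 23 = 209
{Upton}: service 362 + fixed 4 = 366
(All 15 nonempty subsets were checked; Upton, Irby and Wirral is lowest.)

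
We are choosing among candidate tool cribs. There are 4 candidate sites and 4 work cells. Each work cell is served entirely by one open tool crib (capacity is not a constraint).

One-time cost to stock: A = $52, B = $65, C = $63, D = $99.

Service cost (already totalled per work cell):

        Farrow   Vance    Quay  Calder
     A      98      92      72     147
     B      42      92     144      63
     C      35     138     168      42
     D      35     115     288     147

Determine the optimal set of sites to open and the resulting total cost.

Open A and C; minimum total cost 356.

For any fixed open set, each work cell goes to its cheapest open site; total = fixed + service.
{A, C}: Farrow→C 35, Vance→A 92, Quay→A 72, Calder→C 42. Service 241; fixed 115; total 356.
{A, B}: Farrow→B 42, Vance→A 92, Quay→A 72, Calder→B 63. Service 269; fixed 117; total 386.
{B}: Farrow→B 42, Vance→B 92, Quay→B 144, Calder→B 63. Service 341; fixed 65; total 406.
{A, B, C, D}: service 241 + fixed 279 = 520
No other subset beats 356.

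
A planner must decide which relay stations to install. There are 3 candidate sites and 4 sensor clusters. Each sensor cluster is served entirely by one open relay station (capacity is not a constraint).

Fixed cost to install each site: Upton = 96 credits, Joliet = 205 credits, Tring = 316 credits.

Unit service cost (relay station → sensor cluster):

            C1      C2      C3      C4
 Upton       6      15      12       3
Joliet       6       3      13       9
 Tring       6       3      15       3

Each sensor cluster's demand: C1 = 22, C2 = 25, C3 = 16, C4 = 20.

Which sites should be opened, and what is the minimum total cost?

For any fixed open set, each sensor cluster goes to its cheapest open site; total = fixed + service.
{Upton, Joliet}: C1→Upton 6·22=132, C2→Joliet 3·25=75, C3→Upton 12·16=192, C4→Upton 3·20=60. Service 459; fixed 301; total 760.
{Joliet}: service 595 + fixed 205 = 800
{Tring}: C1→Tring 6·22=132, C2→Tring 3·25=75, C3→Tring 15·16=240, C4→Tring 3·20=60. Service 507; fixed 316; total 823.
{Upton, Joliet, Tring}: service 459 + fixed 617 = 1076
(All 7 nonempty subsets were checked; Upton and Joliet is lowest.)

Open Upton and Joliet; minimum total cost 760.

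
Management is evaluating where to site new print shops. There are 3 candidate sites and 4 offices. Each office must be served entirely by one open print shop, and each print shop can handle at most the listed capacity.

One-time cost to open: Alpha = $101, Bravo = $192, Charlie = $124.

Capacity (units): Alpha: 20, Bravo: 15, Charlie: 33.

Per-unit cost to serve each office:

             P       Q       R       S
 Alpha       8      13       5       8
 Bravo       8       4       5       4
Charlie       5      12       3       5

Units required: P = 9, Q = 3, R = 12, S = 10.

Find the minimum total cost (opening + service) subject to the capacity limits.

Open {Alpha, Charlie}: P→Charlie 5·9=45, Q→Alpha 13·3=39, R→Charlie 3·12=36, S→Charlie 5·10=50.
Loads: Alpha carries 3/20, Charlie carries 31/33. Service 170; fixed 225; total 395.
Next best feasible plan costs 416.

Minimum total cost: 395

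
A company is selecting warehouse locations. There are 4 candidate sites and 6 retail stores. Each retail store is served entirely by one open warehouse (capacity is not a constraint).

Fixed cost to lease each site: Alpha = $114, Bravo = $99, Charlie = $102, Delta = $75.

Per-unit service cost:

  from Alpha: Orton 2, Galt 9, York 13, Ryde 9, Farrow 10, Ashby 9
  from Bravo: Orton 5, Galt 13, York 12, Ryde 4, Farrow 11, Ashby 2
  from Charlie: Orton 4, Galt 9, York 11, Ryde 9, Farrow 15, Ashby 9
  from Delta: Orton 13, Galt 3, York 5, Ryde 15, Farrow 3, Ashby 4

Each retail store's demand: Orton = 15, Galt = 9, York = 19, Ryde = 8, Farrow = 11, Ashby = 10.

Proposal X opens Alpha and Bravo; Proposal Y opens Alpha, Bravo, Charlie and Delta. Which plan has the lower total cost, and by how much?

Proposal Y is cheaper by 87.

Proposal X: {Alpha, Bravo}: Orton→Alpha 2·15=30, Galt→Alpha 9·9=81, York→Bravo 12·19=228, Ryde→Bravo 4·8=32, Farrow→Alpha 10·11=110, Ashby→Bravo 2·10=20. Service 501; fixed 213; total 714.
Proposal Y: {Alpha, Bravo, Charlie, Delta}: Orton→Alpha 2·15=30, Galt→Delta 3·9=27, York→Delta 5·19=95, Ryde→Bravo 4·8=32, Farrow→Delta 3·11=33, Ashby→Bravo 2·10=20. Service 237; fixed 390; total 627.
Difference: |714 − 627| = 87.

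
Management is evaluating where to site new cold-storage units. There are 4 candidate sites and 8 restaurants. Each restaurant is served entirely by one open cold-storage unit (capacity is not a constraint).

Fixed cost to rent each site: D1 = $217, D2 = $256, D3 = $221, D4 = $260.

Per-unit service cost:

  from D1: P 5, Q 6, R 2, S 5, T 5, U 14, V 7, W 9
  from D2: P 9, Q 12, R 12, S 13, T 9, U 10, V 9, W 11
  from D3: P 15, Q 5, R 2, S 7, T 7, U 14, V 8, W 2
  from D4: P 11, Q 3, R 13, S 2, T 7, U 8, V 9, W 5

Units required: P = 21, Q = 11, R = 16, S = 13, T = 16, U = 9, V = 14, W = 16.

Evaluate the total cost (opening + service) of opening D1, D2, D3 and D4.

Total cost: 1432

Each restaurant is assigned to its cheapest site among the open ones.
{D1, D2, D3, D4}: P→D1 5·21=105, Q→D4 3·11=33, R→D1 2·16=32, S→D4 2·13=26, T→D1 5·16=80, U→D4 8·9=72, V→D1 7·14=98, W→D3 2·16=32. Service 478; fixed 954; total 1432.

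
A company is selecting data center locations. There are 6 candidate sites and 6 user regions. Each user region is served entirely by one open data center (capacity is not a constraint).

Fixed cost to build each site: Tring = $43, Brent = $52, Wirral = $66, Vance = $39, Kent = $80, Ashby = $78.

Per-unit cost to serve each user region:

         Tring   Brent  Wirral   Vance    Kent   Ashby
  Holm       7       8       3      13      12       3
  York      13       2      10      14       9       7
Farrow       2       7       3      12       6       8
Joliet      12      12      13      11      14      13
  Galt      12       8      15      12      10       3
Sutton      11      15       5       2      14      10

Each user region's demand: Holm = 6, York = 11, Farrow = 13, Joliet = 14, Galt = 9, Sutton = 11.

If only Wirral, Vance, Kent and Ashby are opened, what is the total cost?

Total cost: 600

Each user region is assigned to its cheapest site among the open ones.
{Wirral, Vance, Kent, Ashby}: Holm→Wirral 3·6=18, York→Ashby 7·11=77, Farrow→Wirral 3·13=39, Joliet→Vance 11·14=154, Galt→Ashby 3·9=27, Sutton→Vance 2·11=22. Service 337; fixed 263; total 600.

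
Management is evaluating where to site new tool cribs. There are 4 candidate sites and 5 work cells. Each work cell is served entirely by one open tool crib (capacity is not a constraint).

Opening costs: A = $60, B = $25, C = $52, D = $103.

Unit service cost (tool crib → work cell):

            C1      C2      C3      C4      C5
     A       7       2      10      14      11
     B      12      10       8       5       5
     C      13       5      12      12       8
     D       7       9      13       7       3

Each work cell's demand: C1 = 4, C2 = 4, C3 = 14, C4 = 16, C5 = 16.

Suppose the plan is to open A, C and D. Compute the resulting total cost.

Each work cell is assigned to its cheapest site among the open ones.
{A, C, D}: C1→A 7·4=28, C2→A 2·4=8, C3→A 10·14=140, C4→D 7·16=112, C5→D 3·16=48. Service 336; fixed 215; total 551.

Total cost: 551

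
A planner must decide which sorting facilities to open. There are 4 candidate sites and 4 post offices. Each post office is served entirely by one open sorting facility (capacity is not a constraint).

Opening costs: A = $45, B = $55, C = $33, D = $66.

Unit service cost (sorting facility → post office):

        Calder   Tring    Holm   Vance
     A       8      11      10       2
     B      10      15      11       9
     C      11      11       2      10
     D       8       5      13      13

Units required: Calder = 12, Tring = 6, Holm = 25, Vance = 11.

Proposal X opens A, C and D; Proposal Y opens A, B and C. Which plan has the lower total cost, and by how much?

Proposal X: {A, C, D}: Calder→A 8·12=96, Tring→D 5·6=30, Holm→C 2·25=50, Vance→A 2·11=22. Service 198; fixed 144; total 342.
Proposal Y: {A, B, C}: Calder→A 8·12=96, Tring→A 11·6=66, Holm→C 2·25=50, Vance→A 2·11=22. Service 234; fixed 133; total 367.
Difference: |342 − 367| = 25.

Proposal X is cheaper by 25.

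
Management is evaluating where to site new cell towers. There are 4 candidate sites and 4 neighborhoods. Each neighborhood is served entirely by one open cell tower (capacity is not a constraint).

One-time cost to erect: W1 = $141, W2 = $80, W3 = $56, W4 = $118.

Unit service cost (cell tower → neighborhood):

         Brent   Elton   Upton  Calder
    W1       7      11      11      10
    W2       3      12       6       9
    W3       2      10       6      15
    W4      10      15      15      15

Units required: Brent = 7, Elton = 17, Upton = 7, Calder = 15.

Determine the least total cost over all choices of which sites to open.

For any fixed open set, each neighborhood goes to its cheapest open site; total = fixed + service.
{W2}: Brent→W2 3·7=21, Elton→W2 12·17=204, Upton→W2 6·7=42, Calder→W2 9·15=135. Service 402; fixed 80; total 482.
{W2, W3}: Brent→W3 2·7=14, Elton→W3 10·17=170, Upton→W2 6·7=42, Calder→W2 9·15=135. Service 361; fixed 136; total 497.
{W3}: service 451 + fixed 56 = 507
{W1, W2, W3, W4}: Brent→W3 2·7=14, Elton→W3 10·17=170, Upton→W2 6·7=42, Calder→W2 9·15=135. Service 361; fixed 395; total 756.
No other subset beats 482.

Minimum total cost: 482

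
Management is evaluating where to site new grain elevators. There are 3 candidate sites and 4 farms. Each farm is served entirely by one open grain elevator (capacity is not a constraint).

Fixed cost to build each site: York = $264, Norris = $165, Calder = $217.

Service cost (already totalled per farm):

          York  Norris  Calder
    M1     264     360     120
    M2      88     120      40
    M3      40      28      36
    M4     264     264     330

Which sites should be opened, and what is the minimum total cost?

Open Calder only; minimum total cost 743.

For any fixed open set, each farm goes to its cheapest open site; total = fixed + service.
{Calder}: M1→Calder 120, M2→Calder 40, M3→Calder 36, M4→Calder 330. Service 526; fixed 217; total 743.
{Norris, Calder}: service 452 + fixed 382 = 834
{York}: service 656 + fixed 264 = 920
{York, Norris, Calder}: service 452 + fixed 646 = 1098
No other subset beats 743.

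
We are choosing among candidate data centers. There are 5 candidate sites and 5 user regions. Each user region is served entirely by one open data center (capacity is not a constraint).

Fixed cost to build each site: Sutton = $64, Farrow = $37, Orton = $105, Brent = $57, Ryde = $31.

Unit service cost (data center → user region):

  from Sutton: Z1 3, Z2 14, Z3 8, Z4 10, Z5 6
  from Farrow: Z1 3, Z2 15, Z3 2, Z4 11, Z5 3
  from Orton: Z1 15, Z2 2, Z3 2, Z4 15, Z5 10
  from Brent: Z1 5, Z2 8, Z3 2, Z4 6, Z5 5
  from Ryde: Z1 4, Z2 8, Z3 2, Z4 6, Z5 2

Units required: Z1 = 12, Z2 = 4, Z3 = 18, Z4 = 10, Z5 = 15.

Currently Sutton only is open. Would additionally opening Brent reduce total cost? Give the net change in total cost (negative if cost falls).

Yes — net change −130 (cost falls by 130).

Current service cost with {Sutton}: 426.
Adding Brent: each user region re-picks its cheapest; new service cost 239, saving 187.
Extra fixed cost: 57. Net change = 57 − 187 = -130.
(Totals: 490 → 360.)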